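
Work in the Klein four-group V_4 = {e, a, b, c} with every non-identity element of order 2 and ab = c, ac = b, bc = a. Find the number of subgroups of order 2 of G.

3

|G| = 4 and 2 | 4, so subgroups of order 2 are possible by Lagrange.
The subgroups of order 2 are: {e, a}; {e, b}; {e, c}.
So G has 3 subgroups of order 2.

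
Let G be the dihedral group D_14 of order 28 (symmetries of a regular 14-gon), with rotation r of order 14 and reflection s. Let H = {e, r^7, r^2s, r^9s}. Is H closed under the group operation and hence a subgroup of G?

Yes

|H| = 4 divides |G| = 28, consistent with Lagrange.
H contains the identity, every element's inverse is in H, and H is closed under ·: it is a subgroup.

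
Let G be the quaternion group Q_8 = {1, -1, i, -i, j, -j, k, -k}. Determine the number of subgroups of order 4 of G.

|G| = 8 and 4 | 8, so subgroups of order 4 are possible by Lagrange.
The subgroups of order 4 are: {1, -1, i, -i}; {1, -1, j, -j}; {1, -1, k, -k}.
So G has 3 subgroups of order 4.

3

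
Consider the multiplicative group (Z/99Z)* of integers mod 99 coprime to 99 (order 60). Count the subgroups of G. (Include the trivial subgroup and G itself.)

|G| = 60, so by Lagrange every subgroup order divides 60. Divisors: 1, 2, 3, 4, 5, 6, 10, 12, 15, 20, 30, 60.
Subgroups by order — order 1: 1; order 2: 3; order 3: 1; order 4: 1; order 5: 1; order 6: 3; order 10: 3; order 12: 1; order 15: 1; order 20: 1; order 30: 3; order 60: 1.
Total: 1 + 3 + 1 + 1 + 1 + 3 + 3 + 1 + 1 + 1 + 3 + 1 = 20.

20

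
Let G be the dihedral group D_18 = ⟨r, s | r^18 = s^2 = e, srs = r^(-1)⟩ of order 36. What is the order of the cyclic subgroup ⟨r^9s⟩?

Computing powers of r^9s: the smallest k with (r^9s)^k = e is k = 2.

2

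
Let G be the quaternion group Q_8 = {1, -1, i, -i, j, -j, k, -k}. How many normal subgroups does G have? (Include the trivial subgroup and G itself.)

6

G has 6 subgroups. Checking conjugation-invariance by order — order 1: 1/1 normal; order 2: 1/1 normal; order 4: 3/3 normal; order 8: 1/1 normal.
Total normal subgroups: 6.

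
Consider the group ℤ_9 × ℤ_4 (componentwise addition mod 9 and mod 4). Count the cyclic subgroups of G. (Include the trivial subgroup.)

9

A cyclic subgroup of order d is generated by each of its φ(d) elements of order d, so the cyclic subgroups of order d number (#elements of order d)/φ(d).
Cyclic subgroups by order — order 1: 1; order 2: 1; order 3: 1; order 4: 1; order 6: 1; order 9: 1; order 12: 1; order 18: 1; order 36: 1.
Total: 9.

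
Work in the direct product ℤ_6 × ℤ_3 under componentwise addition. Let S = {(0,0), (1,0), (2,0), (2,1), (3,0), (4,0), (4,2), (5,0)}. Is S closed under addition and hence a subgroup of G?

No

|S| = 8 does not divide |G| = 18, so by Lagrange S is not a subgroup.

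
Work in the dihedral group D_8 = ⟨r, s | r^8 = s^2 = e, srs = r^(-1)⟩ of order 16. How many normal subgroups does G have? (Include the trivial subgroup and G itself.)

G has 19 subgroups. Checking conjugation-invariance by order — order 1: 1/1 normal; order 2: 1/9 normal; order 4: 1/5 normal; order 8: 3/3 normal; order 16: 1/1 normal.
Total normal subgroups: 7.

7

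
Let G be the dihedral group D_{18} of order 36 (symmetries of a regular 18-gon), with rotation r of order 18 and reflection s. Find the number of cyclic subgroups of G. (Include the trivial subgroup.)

24

Group the elements of G by the cyclic subgroup they generate; each cyclic subgroup of order d accounts for φ(d) elements.
Cyclic subgroups by order — order 1: 1; order 2: 19; order 3: 1; order 6: 1; order 9: 1; order 18: 1.
Total: 24.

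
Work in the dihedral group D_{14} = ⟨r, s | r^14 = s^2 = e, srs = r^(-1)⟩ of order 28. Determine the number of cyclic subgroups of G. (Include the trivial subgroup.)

A cyclic subgroup of order d is generated by each of its φ(d) elements of order d, so the cyclic subgroups of order d number (#elements of order d)/φ(d).
Cyclic subgroups by order — order 1: 1; order 2: 15; order 7: 1; order 14: 1.
Total: 18.

18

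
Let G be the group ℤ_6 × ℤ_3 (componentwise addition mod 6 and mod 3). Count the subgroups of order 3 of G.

|G| = 18 and 3 | 18, so subgroups of order 3 are possible by Lagrange.
The subgroups of order 3 are: {(0,0), (0,1), (0,2)}; {(0,0), (2,0), (4,0)}; {(0,0), (2,1), (4,2)}; {(0,0), (2,2), (4,1)}.
So G has 4 subgroups of order 3.

4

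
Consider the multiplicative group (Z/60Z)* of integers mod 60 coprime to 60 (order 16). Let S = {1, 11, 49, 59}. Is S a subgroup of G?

Yes

|S| = 4 divides |G| = 16, consistent with Lagrange.
S contains the identity, every element's inverse is in S, and S is closed under ·: it is a subgroup.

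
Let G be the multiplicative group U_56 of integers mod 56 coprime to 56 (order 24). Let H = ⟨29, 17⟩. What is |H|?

|⟨29⟩| = 2 and |⟨17⟩| = 6, so |H| is a multiple of lcm(2, 6) = 6 and divides |G| = 24.
Closing under the operation: H = {1, 5, 9, 13, 17, 25, 29, 33, 37, 41, 45, 53}, so |H| = 12.

12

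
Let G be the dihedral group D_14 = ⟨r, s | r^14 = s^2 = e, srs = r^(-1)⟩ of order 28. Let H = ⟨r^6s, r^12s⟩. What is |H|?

14

|⟨r^6s⟩| = 2 and |⟨r^12s⟩| = 2, so |H| is a multiple of lcm(2, 2) = 2 and divides |G| = 28.
Closing under the operation: H = {e, r^2, r^4, r^6, r^8, r^10, r^12, s, r^2s, r^4s, r^6s, r^8s, r^10s, r^12s}, so |H| = 14.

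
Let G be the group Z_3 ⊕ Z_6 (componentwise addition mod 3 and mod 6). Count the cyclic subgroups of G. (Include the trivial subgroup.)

10

A cyclic subgroup of order d is generated by each of its φ(d) elements of order d, so the cyclic subgroups of order d number (#elements of order d)/φ(d).
Cyclic subgroups by order — order 1: 1; order 2: 1; order 3: 4; order 6: 4.
Total: 10.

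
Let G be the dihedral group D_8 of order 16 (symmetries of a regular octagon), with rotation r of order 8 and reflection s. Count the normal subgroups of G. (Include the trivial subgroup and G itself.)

7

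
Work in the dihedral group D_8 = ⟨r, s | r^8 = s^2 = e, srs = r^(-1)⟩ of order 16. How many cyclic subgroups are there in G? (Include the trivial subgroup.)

12

Each element a generates a cyclic subgroup ⟨a⟩; distinct elements may generate the same one (a cyclic group of order d has φ(d) generators).
Cyclic subgroups by order — order 1: 1; order 2: 9; order 4: 1; order 8: 1.
Total: 12.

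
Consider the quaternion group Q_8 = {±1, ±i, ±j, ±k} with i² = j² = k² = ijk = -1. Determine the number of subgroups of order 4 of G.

3

|G| = 8 and 4 | 8, so subgroups of order 4 are possible by Lagrange.
The subgroups of order 4 are: {1, -1, i, -i}; {1, -1, j, -j}; {1, -1, k, -k}.
So G has 3 subgroups of order 4.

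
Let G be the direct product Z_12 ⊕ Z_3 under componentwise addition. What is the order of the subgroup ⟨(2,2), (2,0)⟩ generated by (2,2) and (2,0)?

|⟨(2,2)⟩| = 6 and |⟨(2,0)⟩| = 6, so |H| is a multiple of lcm(6, 6) = 6 and divides |G| = 36.
Closing under the operation: H = {(0,0), (0,1), (0,2), (2,0), (2,1), (2,2), (4,0), (4,1), (4,2), (6,0), (6,1), (6,2), (8,0), (8,1), (8,2), (10,0), (10,1), (10,2)}, so |H| = 18.

18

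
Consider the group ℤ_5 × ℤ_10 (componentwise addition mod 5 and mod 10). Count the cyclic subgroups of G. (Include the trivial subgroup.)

Each element a generates a cyclic subgroup ⟨a⟩; distinct elements may generate the same one (a cyclic group of order d has φ(d) generators).
Cyclic subgroups by order — order 1: 1; order 2: 1; order 5: 6; order 10: 6.
Total: 14.

14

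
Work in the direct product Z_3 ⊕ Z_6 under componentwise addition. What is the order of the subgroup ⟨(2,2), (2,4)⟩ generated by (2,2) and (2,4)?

|⟨(2,2)⟩| = 3 and |⟨(2,4)⟩| = 3, so |H| is a multiple of lcm(3, 3) = 3 and divides |G| = 18.
Closing under the operation: H = {(0,0), (0,2), (0,4), (1,0), (1,2), (1,4), (2,0), (2,2), (2,4)}, so |H| = 9.

9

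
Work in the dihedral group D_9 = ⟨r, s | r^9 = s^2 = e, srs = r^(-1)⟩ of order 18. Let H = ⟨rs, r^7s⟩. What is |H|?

|⟨rs⟩| = 2 and |⟨r^7s⟩| = 2, so |H| is a multiple of lcm(2, 2) = 2 and divides |G| = 18.
Closing under the operation: H = {e, r^3, r^6, rs, r^4s, r^7s}, so |H| = 6.

6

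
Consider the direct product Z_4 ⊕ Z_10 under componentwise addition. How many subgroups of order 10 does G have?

3

|G| = 40 and 10 | 40, so subgroups of order 10 are possible by Lagrange.
The subgroups of order 10 are: {(0,0), (0,1), (0,2), (0,3), (0,4), (0,5), (0,6), (0,7), (0,8), (0,9)}; {(0,0), (0,2), (0,4), (0,6), (0,8), (2,0), (2,2), (2,4), (2,6), (2,8)}; {(0,0), (0,2), (0,4), (0,6), (0,8), (2,1), (2,3), (2,5), (2,7), (2,9)}.
So G has 3 subgroups of order 10.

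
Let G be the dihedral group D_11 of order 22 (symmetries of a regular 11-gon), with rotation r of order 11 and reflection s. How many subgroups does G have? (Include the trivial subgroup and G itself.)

|G| = 22, so by Lagrange every subgroup order divides 22. Divisors: 1, 2, 11, 22.
Subgroups by order — order 1: 1; order 2: 11; order 11: 1; order 22: 1.
Total: 1 + 11 + 1 + 1 = 14.

14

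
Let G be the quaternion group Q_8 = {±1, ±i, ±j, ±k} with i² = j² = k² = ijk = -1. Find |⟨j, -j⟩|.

|⟨j⟩| = 4 and |⟨-j⟩| = 4, so |H| is a multiple of lcm(4, 4) = 4 and divides |G| = 8.
Closing under the operation: H = {1, -1, j, -j}, so |H| = 4.

4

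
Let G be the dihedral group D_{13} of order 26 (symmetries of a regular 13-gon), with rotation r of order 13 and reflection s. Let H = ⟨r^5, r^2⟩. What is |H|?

|⟨r^5⟩| = 13 and |⟨r^2⟩| = 13, so |H| is a multiple of lcm(13, 13) = 13 and divides |G| = 26.
Closing under the operation: H = {e, r, r^2, r^3, r^4, r^5, r^6, r^7, r^8, r^9, r^10, r^11, r^12}, so |H| = 13.

13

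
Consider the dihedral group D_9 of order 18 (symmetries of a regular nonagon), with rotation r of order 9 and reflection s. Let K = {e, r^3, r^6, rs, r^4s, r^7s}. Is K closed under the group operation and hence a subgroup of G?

Yes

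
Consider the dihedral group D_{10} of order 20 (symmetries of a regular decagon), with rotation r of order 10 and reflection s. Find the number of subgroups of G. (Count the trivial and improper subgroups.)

|G| = 20, so by Lagrange every subgroup order divides 20. Divisors: 1, 2, 4, 5, 10, 20.
Subgroups by order — order 1: 1; order 2: 11; order 4: 5; order 5: 1; order 10: 3; order 20: 1.
Total: 1 + 11 + 5 + 1 + 3 + 1 = 22.

22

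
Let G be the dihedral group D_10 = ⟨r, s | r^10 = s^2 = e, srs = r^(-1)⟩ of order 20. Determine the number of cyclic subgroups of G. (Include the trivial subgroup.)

14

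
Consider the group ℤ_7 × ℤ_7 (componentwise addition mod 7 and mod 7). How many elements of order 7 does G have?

48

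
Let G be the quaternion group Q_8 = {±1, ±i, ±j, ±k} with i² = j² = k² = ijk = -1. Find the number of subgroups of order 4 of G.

3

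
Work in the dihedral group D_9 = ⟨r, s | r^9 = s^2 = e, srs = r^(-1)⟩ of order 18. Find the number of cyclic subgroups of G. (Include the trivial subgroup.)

12

Group the elements of G by the cyclic subgroup they generate; each cyclic subgroup of order d accounts for φ(d) elements.
Cyclic subgroups by order — order 1: 1; order 2: 9; order 3: 1; order 9: 1.
Total: 12.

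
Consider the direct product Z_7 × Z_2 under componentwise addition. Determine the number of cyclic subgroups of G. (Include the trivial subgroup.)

4

A cyclic subgroup of order d is generated by each of its φ(d) elements of order d, so the cyclic subgroups of order d number (#elements of order d)/φ(d).
Cyclic subgroups by order — order 1: 1; order 2: 1; order 7: 1; order 14: 1.
Total: 4.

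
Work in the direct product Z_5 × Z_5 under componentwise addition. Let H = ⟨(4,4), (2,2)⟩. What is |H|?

5

|⟨(4,4)⟩| = 5 and |⟨(2,2)⟩| = 5, so |H| is a multiple of lcm(5, 5) = 5 and divides |G| = 25.
Closing under the operation: H = {(0,0), (1,1), (2,2), (3,3), (4,4)}, so |H| = 5.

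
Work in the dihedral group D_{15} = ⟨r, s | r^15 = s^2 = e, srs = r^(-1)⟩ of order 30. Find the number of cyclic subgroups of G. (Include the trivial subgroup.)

19

Each element a generates a cyclic subgroup ⟨a⟩; distinct elements may generate the same one (a cyclic group of order d has φ(d) generators).
Cyclic subgroups by order — order 1: 1; order 2: 15; order 3: 1; order 5: 1; order 15: 1.
Total: 19.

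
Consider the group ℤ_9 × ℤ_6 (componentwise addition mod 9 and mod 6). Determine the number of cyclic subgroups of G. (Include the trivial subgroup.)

16

Group the elements of G by the cyclic subgroup they generate; each cyclic subgroup of order d accounts for φ(d) elements.
Cyclic subgroups by order — order 1: 1; order 2: 1; order 3: 4; order 6: 4; order 9: 3; order 18: 3.
Total: 16.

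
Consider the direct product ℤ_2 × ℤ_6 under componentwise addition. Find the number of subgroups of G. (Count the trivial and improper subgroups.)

|G| = 12, so by Lagrange every subgroup order divides 12. Divisors: 1, 2, 3, 4, 6, 12.
Subgroups by order — order 1: 1; order 2: 3; order 3: 1; order 4: 1; order 6: 3; order 12: 1.
Total: 1 + 3 + 1 + 1 + 3 + 1 = 10.

10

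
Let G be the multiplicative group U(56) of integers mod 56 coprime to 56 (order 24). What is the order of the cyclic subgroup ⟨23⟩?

6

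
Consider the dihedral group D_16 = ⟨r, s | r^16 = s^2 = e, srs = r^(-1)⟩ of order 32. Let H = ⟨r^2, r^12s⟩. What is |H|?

|⟨r^2⟩| = 8 and |⟨r^12s⟩| = 2, so |H| is a multiple of lcm(8, 2) = 8 and divides |G| = 32.
Closing under the operation: H = {e, r^2, r^4, r^6, r^8, r^10, r^12, r^14, s, r^2s, r^4s, r^6s, r^8s, r^10s, r^12s, r^14s}, so |H| = 16.

16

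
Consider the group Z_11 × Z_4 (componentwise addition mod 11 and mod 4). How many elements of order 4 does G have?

2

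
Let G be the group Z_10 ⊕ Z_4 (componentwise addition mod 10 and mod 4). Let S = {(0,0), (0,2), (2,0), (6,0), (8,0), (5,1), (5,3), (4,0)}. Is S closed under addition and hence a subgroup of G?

Closure fails: (4,0) + (5,1) = (9,1) ∉ S. So S is not a subgroup.

No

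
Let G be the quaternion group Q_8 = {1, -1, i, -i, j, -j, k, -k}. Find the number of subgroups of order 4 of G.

3

|G| = 8 and 4 | 8, so subgroups of order 4 are possible by Lagrange.
The subgroups of order 4 are: {1, -1, i, -i}; {1, -1, j, -j}; {1, -1, k, -k}.
So G has 3 subgroups of order 4.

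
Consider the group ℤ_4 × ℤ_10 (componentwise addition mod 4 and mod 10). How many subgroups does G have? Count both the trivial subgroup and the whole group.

16

|G| = 40, so by Lagrange every subgroup order divides 40. Divisors: 1, 2, 4, 5, 8, 10, 20, 40.
Subgroups by order — order 1: 1; order 2: 3; order 4: 3; order 5: 1; order 8: 1; order 10: 3; order 20: 3; order 40: 1.
Total: 1 + 3 + 3 + 1 + 1 + 3 + 3 + 1 = 16.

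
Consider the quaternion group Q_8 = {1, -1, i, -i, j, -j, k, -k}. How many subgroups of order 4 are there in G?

|G| = 8 and 4 | 8, so subgroups of order 4 are possible by Lagrange.
The subgroups of order 4 are: {1, -1, i, -i}; {1, -1, j, -j}; {1, -1, k, -k}.
So G has 3 subgroups of order 4.

3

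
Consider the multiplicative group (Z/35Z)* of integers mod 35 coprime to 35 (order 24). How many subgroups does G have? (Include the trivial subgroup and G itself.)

|G| = 24, so by Lagrange every subgroup order divides 24. Divisors: 1, 2, 3, 4, 6, 8, 12, 24.
Subgroups by order — order 1: 1; order 2: 3; order 3: 1; order 4: 3; order 6: 3; order 8: 1; order 12: 3; order 24: 1.
Total: 1 + 3 + 1 + 3 + 3 + 1 + 3 + 1 = 16.

16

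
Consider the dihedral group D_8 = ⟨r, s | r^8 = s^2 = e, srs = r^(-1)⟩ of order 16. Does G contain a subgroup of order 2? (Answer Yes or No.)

2 | 16. A subgroup of order 2 is {e, r^2s}.

Yes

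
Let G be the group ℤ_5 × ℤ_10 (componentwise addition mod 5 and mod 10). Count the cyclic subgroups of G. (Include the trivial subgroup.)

14

A cyclic subgroup of order d is generated by each of its φ(d) elements of order d, so the cyclic subgroups of order d number (#elements of order d)/φ(d).
Cyclic subgroups by order — order 1: 1; order 2: 1; order 5: 6; order 10: 6.
Total: 14.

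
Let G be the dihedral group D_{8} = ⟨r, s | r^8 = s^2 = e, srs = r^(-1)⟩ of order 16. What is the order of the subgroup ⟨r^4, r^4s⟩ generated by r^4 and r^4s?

4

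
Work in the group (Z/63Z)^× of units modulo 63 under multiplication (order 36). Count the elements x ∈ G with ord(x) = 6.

Enumerating element orders in G gives 24 elements of order 6.

24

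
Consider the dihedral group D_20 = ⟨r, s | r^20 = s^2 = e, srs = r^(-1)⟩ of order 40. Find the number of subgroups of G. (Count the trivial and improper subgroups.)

48

|G| = 40, so by Lagrange every subgroup order divides 40. Divisors: 1, 2, 4, 5, 8, 10, 20, 40.
Subgroups by order — order 1: 1; order 2: 21; order 4: 11; order 5: 1; order 8: 5; order 10: 5; order 20: 3; order 40: 1.
Total: 1 + 21 + 11 + 1 + 5 + 5 + 3 + 1 = 48.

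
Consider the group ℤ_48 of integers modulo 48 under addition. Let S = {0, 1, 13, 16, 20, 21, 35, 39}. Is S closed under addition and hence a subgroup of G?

16 ∈ S but its inverse 32 ∉ S, so S is not a subgroup.

No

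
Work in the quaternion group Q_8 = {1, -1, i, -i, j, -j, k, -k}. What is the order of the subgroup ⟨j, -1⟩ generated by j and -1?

|⟨j⟩| = 4 and |⟨-1⟩| = 2, so |H| is a multiple of lcm(4, 2) = 4 and divides |G| = 8.
Closing under the operation: H = {1, -1, j, -j}, so |H| = 4.

4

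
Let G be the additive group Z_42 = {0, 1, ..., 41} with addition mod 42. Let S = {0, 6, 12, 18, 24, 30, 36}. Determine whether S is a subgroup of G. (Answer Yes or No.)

Yes

|S| = 7 divides |G| = 42, consistent with Lagrange.
S contains the identity, every element's inverse is in S, and S is closed under +: it is a subgroup.
In fact S = ⟨18⟩.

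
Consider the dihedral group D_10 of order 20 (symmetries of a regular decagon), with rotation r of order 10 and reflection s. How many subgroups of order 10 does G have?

3

|G| = 20 and 10 | 20, so subgroups of order 10 are possible by Lagrange.
The subgroups of order 10 are: {e, r, r^2, r^3, r^4, r^5, r^6, r^7, r^8, r^9}; {e, r^2, r^4, r^6, r^8, s, r^2s, r^4s, r^6s, r^8s}; {e, r^2, r^4, r^6, r^8, rs, r^3s, r^5s, r^7s, r^9s}.
So G has 3 subgroups of order 10.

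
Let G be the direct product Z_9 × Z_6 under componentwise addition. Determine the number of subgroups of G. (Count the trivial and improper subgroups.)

20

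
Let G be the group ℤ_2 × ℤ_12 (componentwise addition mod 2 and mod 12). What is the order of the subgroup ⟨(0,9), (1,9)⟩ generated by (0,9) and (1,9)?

8

|⟨(0,9)⟩| = 4 and |⟨(1,9)⟩| = 4, so |H| is a multiple of lcm(4, 4) = 4 and divides |G| = 24.
Closing under the operation: H = {(0,0), (0,3), (0,6), (0,9), (1,0), (1,3), (1,6), (1,9)}, so |H| = 8.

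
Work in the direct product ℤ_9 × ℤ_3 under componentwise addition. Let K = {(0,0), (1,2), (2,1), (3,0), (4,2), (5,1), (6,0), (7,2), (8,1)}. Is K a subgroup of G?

|K| = 9 divides |G| = 27, consistent with Lagrange.
K contains the identity, every element's inverse is in K, and K is closed under +: it is a subgroup.
In fact K = ⟨(1,2)⟩.

Yes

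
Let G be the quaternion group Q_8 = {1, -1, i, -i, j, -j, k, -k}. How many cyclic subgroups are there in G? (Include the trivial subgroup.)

5

Each element a generates a cyclic subgroup ⟨a⟩; distinct elements may generate the same one (a cyclic group of order d has φ(d) generators).
Cyclic subgroups by order — order 1: 1; order 2: 1; order 4: 3.
Total: 5.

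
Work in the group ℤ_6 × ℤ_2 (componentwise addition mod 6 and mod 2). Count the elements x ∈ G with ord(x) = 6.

6

An element (a,b) has order lcm(ord(a), ord(b)); count pairs with lcm equal to 6.
Enumerating gives 6 such elements.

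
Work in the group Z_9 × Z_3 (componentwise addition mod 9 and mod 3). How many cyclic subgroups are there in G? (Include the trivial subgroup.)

Each element a generates a cyclic subgroup ⟨a⟩; distinct elements may generate the same one (a cyclic group of order d has φ(d) generators).
Cyclic subgroups by order — order 1: 1; order 3: 4; order 9: 3.
Total: 8.

8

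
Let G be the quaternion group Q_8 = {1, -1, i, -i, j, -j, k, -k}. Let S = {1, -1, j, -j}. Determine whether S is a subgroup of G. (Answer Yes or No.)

Yes

|S| = 4 divides |G| = 8, consistent with Lagrange.
S contains the identity, every element's inverse is in S, and S is closed under ·: it is a subgroup.
In fact S = ⟨j⟩.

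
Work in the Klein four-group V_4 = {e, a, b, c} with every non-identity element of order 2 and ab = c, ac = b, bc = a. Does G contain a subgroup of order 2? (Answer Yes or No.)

Yes

2 | 4. A subgroup of order 2 is {e, a}.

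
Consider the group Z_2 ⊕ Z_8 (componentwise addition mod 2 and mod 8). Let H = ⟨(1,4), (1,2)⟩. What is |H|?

8

|⟨(1,4)⟩| = 2 and |⟨(1,2)⟩| = 4, so |H| is a multiple of lcm(2, 4) = 4 and divides |G| = 16.
Closing under the operation: H = {(0,0), (0,2), (0,4), (0,6), (1,0), (1,2), (1,4), (1,6)}, so |H| = 8.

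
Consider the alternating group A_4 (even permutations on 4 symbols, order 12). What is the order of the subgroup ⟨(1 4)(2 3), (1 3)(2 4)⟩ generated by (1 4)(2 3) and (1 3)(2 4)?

|⟨(1 4)(2 3)⟩| = 2 and |⟨(1 3)(2 4)⟩| = 2, so |H| is a multiple of lcm(2, 2) = 2 and divides |G| = 12.
Closing under the operation: H = {e, (1 2)(3 4), (1 3)(2 4), (1 4)(2 3)}, so |H| = 4.

4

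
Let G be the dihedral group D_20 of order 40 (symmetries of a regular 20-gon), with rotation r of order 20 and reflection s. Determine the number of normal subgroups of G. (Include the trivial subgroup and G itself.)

9

G has 48 subgroups. Checking conjugation-invariance by order — order 1: 1/1 normal; order 2: 1/21 normal; order 4: 1/11 normal; order 5: 1/1 normal; order 8: 0/5 normal; order 10: 1/5 normal; order 20: 3/3 normal; order 40: 1/1 normal.
Total normal subgroups: 9.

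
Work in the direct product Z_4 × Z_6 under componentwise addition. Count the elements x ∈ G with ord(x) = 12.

An element (a,b) has order lcm(ord(a), ord(b)); count pairs with lcm equal to 12.
Enumerating gives 8 such elements.

8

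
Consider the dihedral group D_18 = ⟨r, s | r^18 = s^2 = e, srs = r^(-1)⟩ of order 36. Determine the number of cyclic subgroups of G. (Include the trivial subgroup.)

24

Each element a generates a cyclic subgroup ⟨a⟩; distinct elements may generate the same one (a cyclic group of order d has φ(d) generators).
Cyclic subgroups by order — order 1: 1; order 2: 19; order 3: 1; order 6: 1; order 9: 1; order 18: 1.
Total: 24.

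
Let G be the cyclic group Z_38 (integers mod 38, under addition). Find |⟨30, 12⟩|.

19

|⟨30⟩| = 19 and |⟨12⟩| = 19, so |H| is a multiple of lcm(19, 19) = 19 and divides |G| = 38.
Closing under the operation: H = {0, 2, 4, 6, 8, 10, 12, 14, 16, 18, 20, 22, 24, 26, 28, 30, 32, 34, 36}, so |H| = 19.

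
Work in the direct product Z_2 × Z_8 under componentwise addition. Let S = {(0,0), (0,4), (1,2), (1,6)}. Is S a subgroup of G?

|S| = 4 divides |G| = 16, consistent with Lagrange.
S contains the identity, every element's inverse is in S, and S is closed under +: it is a subgroup.
In fact S = ⟨(1,6)⟩.

Yes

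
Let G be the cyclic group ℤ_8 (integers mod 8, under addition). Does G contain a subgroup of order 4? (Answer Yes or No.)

Yes

4 | 8. A subgroup of order 4 is {0, 2, 4, 6}.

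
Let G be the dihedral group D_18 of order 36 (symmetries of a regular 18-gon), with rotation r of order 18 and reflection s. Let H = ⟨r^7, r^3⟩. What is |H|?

|⟨r^7⟩| = 18 and |⟨r^3⟩| = 6, so |H| is a multiple of lcm(18, 6) = 18 and divides |G| = 36.
Closing under the operation: H = {e, r, r^2, r^3, r^4, r^5, r^6, r^7, r^8, r^9, r^10, r^11, r^12, r^13, r^14, r^15, r^16, r^17}, so |H| = 18.

18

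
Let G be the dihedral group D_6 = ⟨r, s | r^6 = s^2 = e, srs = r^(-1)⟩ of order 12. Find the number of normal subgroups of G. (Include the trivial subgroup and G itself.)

G has 16 subgroups. Checking conjugation-invariance by order — order 1: 1/1 normal; order 2: 1/7 normal; order 3: 1/1 normal; order 4: 0/3 normal; order 6: 3/3 normal; order 12: 1/1 normal.
Total normal subgroups: 7.

7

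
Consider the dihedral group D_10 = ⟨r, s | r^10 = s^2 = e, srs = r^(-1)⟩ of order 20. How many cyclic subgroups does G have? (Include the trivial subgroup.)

14

A cyclic subgroup of order d is generated by each of its φ(d) elements of order d, so the cyclic subgroups of order d number (#elements of order d)/φ(d).
Cyclic subgroups by order — order 1: 1; order 2: 11; order 5: 1; order 10: 1.
Total: 14.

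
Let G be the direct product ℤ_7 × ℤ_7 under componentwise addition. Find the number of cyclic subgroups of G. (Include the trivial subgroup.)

9

Group the elements of G by the cyclic subgroup they generate; each cyclic subgroup of order d accounts for φ(d) elements.
Cyclic subgroups by order — order 1: 1; order 7: 8.
Total: 9.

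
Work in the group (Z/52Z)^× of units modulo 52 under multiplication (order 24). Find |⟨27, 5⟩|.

8

|⟨27⟩| = 2 and |⟨5⟩| = 4, so |H| is a multiple of lcm(2, 4) = 4 and divides |G| = 24.
Closing under the operation: H = {1, 5, 21, 25, 27, 31, 47, 51}, so |H| = 8.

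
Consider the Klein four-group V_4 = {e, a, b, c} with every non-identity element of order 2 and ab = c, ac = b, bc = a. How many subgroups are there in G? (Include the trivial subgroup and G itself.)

5

|G| = 4, so by Lagrange every subgroup order divides 4. Divisors: 1, 2, 4.
Subgroups by order — order 1: 1; order 2: 3; order 4: 1.
Total: 1 + 3 + 1 = 5.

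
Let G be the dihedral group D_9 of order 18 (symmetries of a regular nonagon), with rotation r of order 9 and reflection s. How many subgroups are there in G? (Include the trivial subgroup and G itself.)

16

|G| = 18, so by Lagrange every subgroup order divides 18. Divisors: 1, 2, 3, 6, 9, 18.
Subgroups by order — order 1: 1; order 2: 9; order 3: 1; order 6: 3; order 9: 1; order 18: 1.
Total: 1 + 9 + 1 + 3 + 1 + 1 = 16.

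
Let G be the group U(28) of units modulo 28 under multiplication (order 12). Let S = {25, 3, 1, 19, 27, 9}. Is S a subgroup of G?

|S| = 6 divides |G| = 12, consistent with Lagrange.
S contains the identity, every element's inverse is in S, and S is closed under ·: it is a subgroup.
In fact S = ⟨3⟩.

Yes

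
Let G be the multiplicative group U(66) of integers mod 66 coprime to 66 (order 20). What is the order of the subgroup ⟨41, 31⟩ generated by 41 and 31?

|⟨41⟩| = 10 and |⟨31⟩| = 5, so |H| is a multiple of lcm(10, 5) = 10 and divides |G| = 20.
Closing under the operation: H = {1, 17, 25, 29, 31, 35, 37, 41, 49, 65}, so |H| = 10.

10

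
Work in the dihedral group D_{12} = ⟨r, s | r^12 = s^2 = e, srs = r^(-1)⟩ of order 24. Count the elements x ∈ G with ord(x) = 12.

4

The elements of order 12 are: r, r^5, r^7, r^11.
That's 4.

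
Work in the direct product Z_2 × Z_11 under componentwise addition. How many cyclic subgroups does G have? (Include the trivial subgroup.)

Each element a generates a cyclic subgroup ⟨a⟩; distinct elements may generate the same one (a cyclic group of order d has φ(d) generators).
Cyclic subgroups by order — order 1: 1; order 2: 1; order 11: 1; order 22: 1.
Total: 4.

4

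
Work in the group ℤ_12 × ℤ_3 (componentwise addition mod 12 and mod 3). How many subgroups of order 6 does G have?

4

|G| = 36 and 6 | 36, so subgroups of order 6 are possible by Lagrange.
The subgroups of order 6 are: {(0,0), (0,1), (0,2), (6,0), (6,1), (6,2)}; {(0,0), (2,0), (4,0), (6,0), (8,0), (10,0)}; {(0,0), (2,2), (4,1), (6,0), (8,2), (10,1)}; {(0,0), (2,1), (4,2), (6,0), (8,1), (10,2)}.
So G has 4 subgroups of order 6.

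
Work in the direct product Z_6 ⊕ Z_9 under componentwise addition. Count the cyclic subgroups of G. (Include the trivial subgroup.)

Each element a generates a cyclic subgroup ⟨a⟩; distinct elements may generate the same one (a cyclic group of order d has φ(d) generators).
Cyclic subgroups by order — order 1: 1; order 2: 1; order 3: 4; order 6: 4; order 9: 3; order 18: 3.
Total: 16.

16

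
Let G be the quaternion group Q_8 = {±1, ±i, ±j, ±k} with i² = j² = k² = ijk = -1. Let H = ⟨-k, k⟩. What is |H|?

4

|⟨-k⟩| = 4 and |⟨k⟩| = 4, so |H| is a multiple of lcm(4, 4) = 4 and divides |G| = 8.
Closing under the operation: H = {1, -1, k, -k}, so |H| = 4.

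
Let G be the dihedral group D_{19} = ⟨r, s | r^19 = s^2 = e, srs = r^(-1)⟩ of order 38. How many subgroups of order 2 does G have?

|G| = 38 and 2 | 38, so subgroups of order 2 are possible by Lagrange.
The subgroups of order 2 are: {e, r^10s}; {e, r^11s}; {e, r^12s}; {e, r^13s}; … (19 in all).
So G has 19 subgroups of order 2.

19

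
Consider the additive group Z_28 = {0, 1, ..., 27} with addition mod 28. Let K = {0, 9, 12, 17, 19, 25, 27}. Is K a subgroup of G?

17 ∈ K but its inverse 11 ∉ K, so K is not a subgroup.

No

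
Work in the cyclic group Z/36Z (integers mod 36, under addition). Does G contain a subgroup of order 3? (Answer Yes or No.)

Yes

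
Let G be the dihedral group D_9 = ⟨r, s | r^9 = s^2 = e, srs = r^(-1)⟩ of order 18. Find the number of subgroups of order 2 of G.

9

|G| = 18 and 2 | 18, so subgroups of order 2 are possible by Lagrange.
The subgroups of order 2 are: {e, r^2s}; {e, r^3s}; {e, r^4s}; {e, r^5s}; … (9 in all).
So G has 9 subgroups of order 2.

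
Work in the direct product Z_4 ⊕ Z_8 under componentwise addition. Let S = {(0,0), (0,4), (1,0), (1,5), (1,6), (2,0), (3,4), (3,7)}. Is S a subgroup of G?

No

(3,4) ∈ S but its inverse (1,4) ∉ S, so S is not a subgroup.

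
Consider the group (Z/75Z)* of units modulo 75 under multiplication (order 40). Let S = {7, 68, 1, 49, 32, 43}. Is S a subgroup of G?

No

|S| = 6 does not divide |G| = 40, so by Lagrange S is not a subgroup.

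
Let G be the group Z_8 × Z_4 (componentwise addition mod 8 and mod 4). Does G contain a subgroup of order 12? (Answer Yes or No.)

No

12 does not divide |G| = 32, so by Lagrange no subgroup of order 12 exists.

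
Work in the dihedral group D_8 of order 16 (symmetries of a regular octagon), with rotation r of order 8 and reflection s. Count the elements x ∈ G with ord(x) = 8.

The elements of order 8 are: r, r^3, r^5, r^7.
That's 4.

4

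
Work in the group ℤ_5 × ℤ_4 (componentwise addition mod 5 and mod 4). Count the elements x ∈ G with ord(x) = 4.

2

An element (a,b) has order lcm(ord(a), ord(b)); count pairs with lcm equal to 4.
Enumerating gives 2 such elements.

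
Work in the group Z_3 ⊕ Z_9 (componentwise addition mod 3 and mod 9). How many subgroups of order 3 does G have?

|G| = 27 and 3 | 27, so subgroups of order 3 are possible by Lagrange.
The subgroups of order 3 are: {(0,0), (0,3), (0,6)}; {(0,0), (1,0), (2,0)}; {(0,0), (1,3), (2,6)}; {(0,0), (1,6), (2,3)}.
So G has 4 subgroups of order 3.

4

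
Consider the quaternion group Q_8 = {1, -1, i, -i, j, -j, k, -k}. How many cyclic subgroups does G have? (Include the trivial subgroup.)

Group the elements of G by the cyclic subgroup they generate; each cyclic subgroup of order d accounts for φ(d) elements.
Cyclic subgroups by order — order 1: 1; order 2: 1; order 4: 3.
Total: 5.

5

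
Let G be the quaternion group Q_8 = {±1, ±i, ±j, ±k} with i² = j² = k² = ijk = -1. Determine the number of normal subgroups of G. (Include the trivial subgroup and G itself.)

6

G has 6 subgroups. Checking conjugation-invariance by order — order 1: 1/1 normal; order 2: 1/1 normal; order 4: 3/3 normal; order 8: 1/1 normal.
Total normal subgroups: 6.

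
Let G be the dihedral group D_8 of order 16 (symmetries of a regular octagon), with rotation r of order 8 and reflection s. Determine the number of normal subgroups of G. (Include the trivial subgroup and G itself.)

7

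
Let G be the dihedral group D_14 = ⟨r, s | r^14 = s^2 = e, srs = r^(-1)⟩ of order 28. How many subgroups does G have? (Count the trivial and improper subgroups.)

|G| = 28, so by Lagrange every subgroup order divides 28. Divisors: 1, 2, 4, 7, 14, 28.
Subgroups by order — order 1: 1; order 2: 15; order 4: 7; order 7: 1; order 14: 3; order 28: 1.
Total: 1 + 15 + 7 + 1 + 3 + 1 = 28.

28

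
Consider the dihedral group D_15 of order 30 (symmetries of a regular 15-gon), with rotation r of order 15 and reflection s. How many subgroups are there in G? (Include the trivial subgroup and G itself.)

28

|G| = 30, so by Lagrange every subgroup order divides 30. Divisors: 1, 2, 3, 5, 6, 10, 15, 30.
Subgroups by order — order 1: 1; order 2: 15; order 3: 1; order 5: 1; order 6: 5; order 10: 3; order 15: 1; order 30: 1.
Total: 1 + 15 + 1 + 1 + 5 + 3 + 1 + 1 = 28.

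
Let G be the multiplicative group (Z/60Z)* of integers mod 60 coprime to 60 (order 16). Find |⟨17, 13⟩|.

|⟨17⟩| = 4 and |⟨13⟩| = 4, so |H| is a multiple of lcm(4, 4) = 4 and divides |G| = 16.
Closing under the operation: H = {1, 13, 17, 29, 37, 41, 49, 53}, so |H| = 8.

8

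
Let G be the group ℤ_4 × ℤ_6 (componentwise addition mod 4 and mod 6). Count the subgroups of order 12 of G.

3

|G| = 24 and 12 | 24, so subgroups of order 12 are possible by Lagrange.
The subgroups of order 12 are: {(0,0), (0,1), (0,2), (0,3), (0,4), (0,5), (2,0), (2,1), (2,2), (2,3), (2,4), (2,5)}; {(0,0), (0,2), (0,4), (1,0), (1,2), (1,4), (2,0), (2,2), (2,4), (3,0), (3,2), (3,4)}; {(0,0), (0,2), (0,4), (1,1), (1,3), (1,5), (2,0), (2,2), (2,4), (3,1), (3,3), (3,5)}.
So G has 3 subgroups of order 12.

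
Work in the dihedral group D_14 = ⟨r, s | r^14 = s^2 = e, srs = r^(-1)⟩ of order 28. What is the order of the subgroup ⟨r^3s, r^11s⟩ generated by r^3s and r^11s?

14

|⟨r^3s⟩| = 2 and |⟨r^11s⟩| = 2, so |H| is a multiple of lcm(2, 2) = 2 and divides |G| = 28.
Closing under the operation: H = {e, r^2, r^4, r^6, r^8, r^10, r^12, rs, r^3s, r^5s, r^7s, r^9s, r^11s, r^13s}, so |H| = 14.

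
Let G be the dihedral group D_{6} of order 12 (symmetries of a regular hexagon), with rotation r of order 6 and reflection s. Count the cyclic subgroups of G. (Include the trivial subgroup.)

10

Group the elements of G by the cyclic subgroup they generate; each cyclic subgroup of order d accounts for φ(d) elements.
Cyclic subgroups by order — order 1: 1; order 2: 7; order 3: 1; order 6: 1.
Total: 10.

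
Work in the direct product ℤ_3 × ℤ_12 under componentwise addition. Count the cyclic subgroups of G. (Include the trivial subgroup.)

15

Each element a generates a cyclic subgroup ⟨a⟩; distinct elements may generate the same one (a cyclic group of order d has φ(d) generators).
Cyclic subgroups by order — order 1: 1; order 2: 1; order 3: 4; order 4: 1; order 6: 4; order 12: 4.
Total: 15.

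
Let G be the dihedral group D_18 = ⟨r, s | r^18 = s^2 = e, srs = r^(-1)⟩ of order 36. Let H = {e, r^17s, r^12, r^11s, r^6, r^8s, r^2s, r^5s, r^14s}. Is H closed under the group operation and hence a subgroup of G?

Closure fails: r^11s · r^2s = r^9 ∉ H. So H is not a subgroup.

No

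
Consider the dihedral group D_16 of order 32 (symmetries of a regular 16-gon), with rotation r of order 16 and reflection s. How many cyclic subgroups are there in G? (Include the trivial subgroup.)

21

A cyclic subgroup of order d is generated by each of its φ(d) elements of order d, so the cyclic subgroups of order d number (#elements of order d)/φ(d).
Cyclic subgroups by order — order 1: 1; order 2: 17; order 4: 1; order 8: 1; order 16: 1.
Total: 21.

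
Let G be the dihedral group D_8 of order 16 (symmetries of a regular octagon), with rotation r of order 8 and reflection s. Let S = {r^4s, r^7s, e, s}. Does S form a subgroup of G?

No

Closure fails: s · r^7s = r ∉ S. So S is not a subgroup.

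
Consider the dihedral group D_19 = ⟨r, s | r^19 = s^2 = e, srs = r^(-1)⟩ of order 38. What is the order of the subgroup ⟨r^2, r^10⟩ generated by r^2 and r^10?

|⟨r^2⟩| = 19 and |⟨r^10⟩| = 19, so |H| is a multiple of lcm(19, 19) = 19 and divides |G| = 38.
Closing under the operation: H = {e, r, r^2, r^3, r^4, r^5, r^6, r^7, r^8, r^9, r^10, r^11, r^12, r^13, r^14, r^15, r^16, r^17, r^18}, so |H| = 19.

19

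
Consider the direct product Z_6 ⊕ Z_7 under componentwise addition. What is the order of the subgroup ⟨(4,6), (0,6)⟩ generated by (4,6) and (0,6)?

21

|⟨(4,6)⟩| = 21 and |⟨(0,6)⟩| = 7, so |H| is a multiple of lcm(21, 7) = 21 and divides |G| = 42.
Closing under the operation: H = {(0,0), (0,1), (0,2), (0,3), (0,4), (0,5), (0,6), (2,0), (2,1), (2,2), (2,3), (2,4), (2,5), (2,6), (4,0), (4,1), (4,2), (4,3), (4,4), (4,5), (4,6)}, so |H| = 21.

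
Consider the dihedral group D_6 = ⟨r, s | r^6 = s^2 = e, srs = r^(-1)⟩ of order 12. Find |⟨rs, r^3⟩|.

4

|⟨rs⟩| = 2 and |⟨r^3⟩| = 2, so |H| is a multiple of lcm(2, 2) = 2 and divides |G| = 12.
Closing under the operation: H = {e, r^3, rs, r^4s}, so |H| = 4.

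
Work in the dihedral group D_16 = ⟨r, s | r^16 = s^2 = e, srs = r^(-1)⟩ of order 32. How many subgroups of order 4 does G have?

9

|G| = 32 and 4 | 32, so subgroups of order 4 are possible by Lagrange.
The subgroups of order 4 are: {e, r^8, r^2s, r^10s}; {e, r^8, r^3s, r^11s}; {e, r^4, r^8, r^12}; {e, r^8, r^4s, r^12s}; … (9 in all).
So G has 9 subgroups of order 4.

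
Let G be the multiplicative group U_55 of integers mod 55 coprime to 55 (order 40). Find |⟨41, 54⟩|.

20

|⟨41⟩| = 10 and |⟨54⟩| = 2, so |H| is a multiple of lcm(10, 2) = 10 and divides |G| = 40.
Closing under the operation: H = {1, 4, 6, 9, 14, 16, 19, 21, 24, 26, 29, 31, 34, 36, 39, 41, 46, 49, 51, 54}, so |H| = 20.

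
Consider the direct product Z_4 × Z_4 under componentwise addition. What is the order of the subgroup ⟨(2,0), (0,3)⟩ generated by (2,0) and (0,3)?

|⟨(2,0)⟩| = 2 and |⟨(0,3)⟩| = 4, so |H| is a multiple of lcm(2, 4) = 4 and divides |G| = 16.
Closing under the operation: H = {(0,0), (0,1), (0,2), (0,3), (2,0), (2,1), (2,2), (2,3)}, so |H| = 8.

8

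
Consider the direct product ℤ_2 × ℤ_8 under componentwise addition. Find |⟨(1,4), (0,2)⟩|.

8

|⟨(1,4)⟩| = 2 and |⟨(0,2)⟩| = 4, so |H| is a multiple of lcm(2, 4) = 4 and divides |G| = 16.
Closing under the operation: H = {(0,0), (0,2), (0,4), (0,6), (1,0), (1,2), (1,4), (1,6)}, so |H| = 8.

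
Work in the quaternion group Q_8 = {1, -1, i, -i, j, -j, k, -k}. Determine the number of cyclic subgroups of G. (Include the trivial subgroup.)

5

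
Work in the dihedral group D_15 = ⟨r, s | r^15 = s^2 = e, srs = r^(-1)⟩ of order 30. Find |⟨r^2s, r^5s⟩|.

|⟨r^2s⟩| = 2 and |⟨r^5s⟩| = 2, so |H| is a multiple of lcm(2, 2) = 2 and divides |G| = 30.
Closing under the operation: H = {e, r^3, r^6, r^9, r^12, r^2s, r^5s, r^8s, r^11s, r^14s}, so |H| = 10.

10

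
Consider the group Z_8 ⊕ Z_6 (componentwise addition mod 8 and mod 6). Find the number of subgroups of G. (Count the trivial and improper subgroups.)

|G| = 48, so by Lagrange every subgroup order divides 48. Divisors: 1, 2, 3, 4, 6, 8, 12, 16, 24, 48.
Subgroups by order — order 1: 1; order 2: 3; order 3: 1; order 4: 3; order 6: 3; order 8: 3; order 12: 3; order 16: 1; order 24: 3; order 48: 1.
Total: 1 + 3 + 1 + 3 + 3 + 3 + 3 + 1 + 3 + 1 = 22.

22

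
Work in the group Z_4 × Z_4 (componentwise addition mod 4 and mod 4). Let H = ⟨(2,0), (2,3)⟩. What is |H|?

8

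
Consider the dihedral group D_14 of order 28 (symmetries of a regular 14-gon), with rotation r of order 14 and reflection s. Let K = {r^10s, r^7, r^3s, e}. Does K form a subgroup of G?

|K| = 4 divides |G| = 28, consistent with Lagrange.
K contains the identity, every element's inverse is in K, and K is closed under ·: it is a subgroup.

Yes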